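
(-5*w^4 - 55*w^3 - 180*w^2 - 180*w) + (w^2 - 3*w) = -5*w^4 - 55*w^3 - 179*w^2 - 183*w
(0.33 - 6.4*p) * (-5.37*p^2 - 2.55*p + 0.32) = 34.368*p^3 + 14.5479*p^2 - 2.8895*p + 0.1056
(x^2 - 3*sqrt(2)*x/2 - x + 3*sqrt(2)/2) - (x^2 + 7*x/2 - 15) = -9*x/2 - 3*sqrt(2)*x/2 + 3*sqrt(2)/2 + 15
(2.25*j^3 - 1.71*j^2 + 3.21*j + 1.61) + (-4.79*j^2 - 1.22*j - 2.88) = 2.25*j^3 - 6.5*j^2 + 1.99*j - 1.27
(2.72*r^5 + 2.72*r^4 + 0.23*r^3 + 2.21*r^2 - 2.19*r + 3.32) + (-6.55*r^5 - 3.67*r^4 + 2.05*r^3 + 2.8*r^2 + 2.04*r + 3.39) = -3.83*r^5 - 0.95*r^4 + 2.28*r^3 + 5.01*r^2 - 0.15*r + 6.71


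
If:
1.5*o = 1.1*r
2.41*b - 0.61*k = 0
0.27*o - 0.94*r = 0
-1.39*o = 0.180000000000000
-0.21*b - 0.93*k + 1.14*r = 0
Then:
No Solution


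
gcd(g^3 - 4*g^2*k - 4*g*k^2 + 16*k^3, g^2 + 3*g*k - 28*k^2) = g - 4*k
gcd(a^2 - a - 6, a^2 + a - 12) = a - 3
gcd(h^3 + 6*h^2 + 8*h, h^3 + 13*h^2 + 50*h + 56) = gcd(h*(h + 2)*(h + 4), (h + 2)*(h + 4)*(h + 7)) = h^2 + 6*h + 8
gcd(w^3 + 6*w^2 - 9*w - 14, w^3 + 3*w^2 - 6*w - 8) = w^2 - w - 2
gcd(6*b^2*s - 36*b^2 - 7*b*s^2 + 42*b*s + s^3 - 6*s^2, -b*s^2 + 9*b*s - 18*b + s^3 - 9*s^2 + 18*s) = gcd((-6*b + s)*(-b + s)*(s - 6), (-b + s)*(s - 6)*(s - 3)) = -b*s + 6*b + s^2 - 6*s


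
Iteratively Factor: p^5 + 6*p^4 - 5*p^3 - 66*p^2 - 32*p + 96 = (p - 3)*(p^4 + 9*p^3 + 22*p^2 - 32) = (p - 3)*(p + 4)*(p^3 + 5*p^2 + 2*p - 8) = (p - 3)*(p + 4)^2*(p^2 + p - 2) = (p - 3)*(p - 1)*(p + 4)^2*(p + 2)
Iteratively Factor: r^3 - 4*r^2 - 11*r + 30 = (r - 2)*(r^2 - 2*r - 15) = (r - 2)*(r + 3)*(r - 5)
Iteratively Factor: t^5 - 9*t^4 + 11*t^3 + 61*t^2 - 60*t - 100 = (t - 5)*(t^4 - 4*t^3 - 9*t^2 + 16*t + 20) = (t - 5)*(t - 2)*(t^3 - 2*t^2 - 13*t - 10) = (t - 5)*(t - 2)*(t + 2)*(t^2 - 4*t - 5) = (t - 5)*(t - 2)*(t + 1)*(t + 2)*(t - 5)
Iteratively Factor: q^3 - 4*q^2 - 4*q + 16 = (q + 2)*(q^2 - 6*q + 8) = (q - 4)*(q + 2)*(q - 2)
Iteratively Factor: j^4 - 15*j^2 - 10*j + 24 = (j - 4)*(j^3 + 4*j^2 + j - 6) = (j - 4)*(j + 2)*(j^2 + 2*j - 3) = (j - 4)*(j + 2)*(j + 3)*(j - 1)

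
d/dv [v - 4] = 1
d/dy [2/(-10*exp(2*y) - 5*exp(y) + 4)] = (40*exp(y) + 10)*exp(y)/(10*exp(2*y) + 5*exp(y) - 4)^2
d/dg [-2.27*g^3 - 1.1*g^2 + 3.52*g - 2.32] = -6.81*g^2 - 2.2*g + 3.52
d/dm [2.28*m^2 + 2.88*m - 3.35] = 4.56*m + 2.88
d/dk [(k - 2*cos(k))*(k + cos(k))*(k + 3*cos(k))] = -2*k^2*sin(k) + 3*k^2 + 5*k*sin(2*k) + 4*k*cos(k) + 18*sin(k)*cos(k)^2 - 5*cos(k)^2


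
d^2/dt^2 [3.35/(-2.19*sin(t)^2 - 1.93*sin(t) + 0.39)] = (64.26774*sin(t)^4 + 42.478335*sin(t)^3 - 72.478255*sin(t)^2 - 82.435125*sin(t) - 30.6793)/(2.19*sin(t)^2 + 1.93*sin(t) - 0.39)^3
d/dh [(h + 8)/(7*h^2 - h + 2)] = (7*h^2 - h - (h + 8)*(14*h - 1) + 2)/(7*h^2 - h + 2)^2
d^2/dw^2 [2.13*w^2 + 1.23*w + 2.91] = 4.26000000000000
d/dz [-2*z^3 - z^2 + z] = -6*z^2 - 2*z + 1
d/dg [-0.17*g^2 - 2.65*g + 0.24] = -0.34*g - 2.65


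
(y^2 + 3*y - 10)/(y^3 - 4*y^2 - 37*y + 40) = (y - 2)/(y^2 - 9*y + 8)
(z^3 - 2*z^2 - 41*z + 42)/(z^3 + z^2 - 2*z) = (z^2 - z - 42)/(z*(z + 2))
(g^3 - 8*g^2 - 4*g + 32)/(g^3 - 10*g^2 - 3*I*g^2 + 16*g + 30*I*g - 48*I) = (g + 2)/(g - 3*I)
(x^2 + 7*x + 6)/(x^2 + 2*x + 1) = (x + 6)/(x + 1)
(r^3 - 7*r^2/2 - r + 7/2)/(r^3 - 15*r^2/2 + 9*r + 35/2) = (r - 1)/(r - 5)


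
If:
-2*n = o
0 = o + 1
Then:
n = 1/2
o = -1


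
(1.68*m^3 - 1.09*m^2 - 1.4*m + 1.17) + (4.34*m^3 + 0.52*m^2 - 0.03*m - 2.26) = 6.02*m^3 - 0.57*m^2 - 1.43*m - 1.09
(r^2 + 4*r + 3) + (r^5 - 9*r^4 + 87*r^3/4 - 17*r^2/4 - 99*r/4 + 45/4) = r^5 - 9*r^4 + 87*r^3/4 - 13*r^2/4 - 83*r/4 + 57/4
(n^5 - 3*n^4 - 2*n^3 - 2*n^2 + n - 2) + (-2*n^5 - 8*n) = -n^5 - 3*n^4 - 2*n^3 - 2*n^2 - 7*n - 2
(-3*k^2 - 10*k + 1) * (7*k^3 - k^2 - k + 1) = -21*k^5 - 67*k^4 + 20*k^3 + 6*k^2 - 11*k + 1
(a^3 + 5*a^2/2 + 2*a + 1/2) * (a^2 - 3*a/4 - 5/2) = a^5 + 7*a^4/4 - 19*a^3/8 - 29*a^2/4 - 43*a/8 - 5/4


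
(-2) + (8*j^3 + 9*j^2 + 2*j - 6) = 8*j^3 + 9*j^2 + 2*j - 8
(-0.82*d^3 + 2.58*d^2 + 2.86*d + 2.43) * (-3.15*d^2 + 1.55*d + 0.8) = 2.583*d^5 - 9.398*d^4 - 5.666*d^3 - 1.1575*d^2 + 6.0545*d + 1.944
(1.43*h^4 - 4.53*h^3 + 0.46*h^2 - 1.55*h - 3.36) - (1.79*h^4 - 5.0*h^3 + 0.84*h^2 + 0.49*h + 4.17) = -0.36*h^4 + 0.47*h^3 - 0.38*h^2 - 2.04*h - 7.53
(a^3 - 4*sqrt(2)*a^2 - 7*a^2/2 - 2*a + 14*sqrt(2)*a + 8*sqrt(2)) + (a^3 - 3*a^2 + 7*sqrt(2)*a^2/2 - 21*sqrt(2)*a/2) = 2*a^3 - 13*a^2/2 - sqrt(2)*a^2/2 - 2*a + 7*sqrt(2)*a/2 + 8*sqrt(2)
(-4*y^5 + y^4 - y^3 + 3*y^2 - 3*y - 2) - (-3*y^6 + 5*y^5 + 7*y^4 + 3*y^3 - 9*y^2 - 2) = 3*y^6 - 9*y^5 - 6*y^4 - 4*y^3 + 12*y^2 - 3*y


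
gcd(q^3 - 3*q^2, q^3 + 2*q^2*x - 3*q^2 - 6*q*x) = q^2 - 3*q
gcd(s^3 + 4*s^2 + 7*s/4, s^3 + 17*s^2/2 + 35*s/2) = s^2 + 7*s/2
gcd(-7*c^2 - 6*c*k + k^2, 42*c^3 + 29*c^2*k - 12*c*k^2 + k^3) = 7*c^2 + 6*c*k - k^2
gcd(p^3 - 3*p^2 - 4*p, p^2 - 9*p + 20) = p - 4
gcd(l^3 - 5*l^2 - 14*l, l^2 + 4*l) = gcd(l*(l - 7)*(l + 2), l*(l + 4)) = l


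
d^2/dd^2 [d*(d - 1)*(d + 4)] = 6*d + 6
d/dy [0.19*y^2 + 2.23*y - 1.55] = 0.38*y + 2.23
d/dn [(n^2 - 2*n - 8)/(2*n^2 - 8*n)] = -1/n^2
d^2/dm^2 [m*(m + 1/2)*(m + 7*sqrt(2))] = 6*m + 1 + 14*sqrt(2)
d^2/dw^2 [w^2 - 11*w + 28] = 2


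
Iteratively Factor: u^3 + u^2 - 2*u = (u)*(u^2 + u - 2) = u*(u - 1)*(u + 2)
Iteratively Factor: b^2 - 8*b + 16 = (b - 4)*(b - 4)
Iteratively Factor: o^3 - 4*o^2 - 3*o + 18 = (o + 2)*(o^2 - 6*o + 9) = (o - 3)*(o + 2)*(o - 3)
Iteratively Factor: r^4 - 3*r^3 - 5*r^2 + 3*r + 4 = (r - 1)*(r^3 - 2*r^2 - 7*r - 4) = (r - 1)*(r + 1)*(r^2 - 3*r - 4) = (r - 1)*(r + 1)^2*(r - 4)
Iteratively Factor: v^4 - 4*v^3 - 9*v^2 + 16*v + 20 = (v + 2)*(v^3 - 6*v^2 + 3*v + 10) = (v - 5)*(v + 2)*(v^2 - v - 2) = (v - 5)*(v + 1)*(v + 2)*(v - 2)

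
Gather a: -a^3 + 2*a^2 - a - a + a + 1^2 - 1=-a^3 + 2*a^2 - a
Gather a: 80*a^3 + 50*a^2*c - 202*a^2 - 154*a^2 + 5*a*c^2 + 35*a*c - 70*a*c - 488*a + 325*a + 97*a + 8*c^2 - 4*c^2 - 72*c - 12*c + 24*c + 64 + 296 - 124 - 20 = 80*a^3 + a^2*(50*c - 356) + a*(5*c^2 - 35*c - 66) + 4*c^2 - 60*c + 216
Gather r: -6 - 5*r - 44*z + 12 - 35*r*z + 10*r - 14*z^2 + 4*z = r*(5 - 35*z) - 14*z^2 - 40*z + 6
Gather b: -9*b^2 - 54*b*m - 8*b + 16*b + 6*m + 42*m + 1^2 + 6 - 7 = -9*b^2 + b*(8 - 54*m) + 48*m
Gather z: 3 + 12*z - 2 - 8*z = 4*z + 1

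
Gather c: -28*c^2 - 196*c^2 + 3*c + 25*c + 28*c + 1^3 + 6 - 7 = -224*c^2 + 56*c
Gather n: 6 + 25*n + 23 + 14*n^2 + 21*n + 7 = 14*n^2 + 46*n + 36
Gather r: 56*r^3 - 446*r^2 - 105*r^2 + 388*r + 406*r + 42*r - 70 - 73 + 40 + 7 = 56*r^3 - 551*r^2 + 836*r - 96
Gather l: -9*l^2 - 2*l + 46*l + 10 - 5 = -9*l^2 + 44*l + 5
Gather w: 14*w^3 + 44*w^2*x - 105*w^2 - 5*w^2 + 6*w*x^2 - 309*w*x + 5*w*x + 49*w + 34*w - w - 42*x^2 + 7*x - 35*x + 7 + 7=14*w^3 + w^2*(44*x - 110) + w*(6*x^2 - 304*x + 82) - 42*x^2 - 28*x + 14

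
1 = 1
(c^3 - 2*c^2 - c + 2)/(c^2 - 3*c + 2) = c + 1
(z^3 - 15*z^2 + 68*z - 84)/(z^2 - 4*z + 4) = (z^2 - 13*z + 42)/(z - 2)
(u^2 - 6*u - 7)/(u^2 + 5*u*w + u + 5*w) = (u - 7)/(u + 5*w)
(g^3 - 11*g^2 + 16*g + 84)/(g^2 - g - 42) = (g^2 - 4*g - 12)/(g + 6)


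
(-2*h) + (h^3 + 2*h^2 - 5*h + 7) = h^3 + 2*h^2 - 7*h + 7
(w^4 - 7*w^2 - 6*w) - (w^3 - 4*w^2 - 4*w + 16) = w^4 - w^3 - 3*w^2 - 2*w - 16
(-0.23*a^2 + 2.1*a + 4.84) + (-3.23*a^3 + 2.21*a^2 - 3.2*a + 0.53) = -3.23*a^3 + 1.98*a^2 - 1.1*a + 5.37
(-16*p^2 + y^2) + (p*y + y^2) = -16*p^2 + p*y + 2*y^2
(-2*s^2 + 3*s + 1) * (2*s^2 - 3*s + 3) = -4*s^4 + 12*s^3 - 13*s^2 + 6*s + 3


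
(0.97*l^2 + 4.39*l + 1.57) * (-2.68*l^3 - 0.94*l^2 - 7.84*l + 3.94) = -2.5996*l^5 - 12.677*l^4 - 15.939*l^3 - 32.0716*l^2 + 4.9878*l + 6.1858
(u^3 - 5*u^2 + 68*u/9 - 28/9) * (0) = 0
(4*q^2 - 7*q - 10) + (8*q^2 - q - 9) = 12*q^2 - 8*q - 19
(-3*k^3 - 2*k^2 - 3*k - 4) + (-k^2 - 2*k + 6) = -3*k^3 - 3*k^2 - 5*k + 2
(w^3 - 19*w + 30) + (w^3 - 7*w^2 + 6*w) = 2*w^3 - 7*w^2 - 13*w + 30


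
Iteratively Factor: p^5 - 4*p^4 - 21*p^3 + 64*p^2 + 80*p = (p - 4)*(p^4 - 21*p^2 - 20*p) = p*(p - 4)*(p^3 - 21*p - 20) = p*(p - 4)*(p + 1)*(p^2 - p - 20) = p*(p - 4)*(p + 1)*(p + 4)*(p - 5)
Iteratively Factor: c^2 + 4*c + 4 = (c + 2)*(c + 2)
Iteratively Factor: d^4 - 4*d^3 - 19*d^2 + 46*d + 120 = (d - 4)*(d^3 - 19*d - 30) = (d - 5)*(d - 4)*(d^2 + 5*d + 6) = (d - 5)*(d - 4)*(d + 2)*(d + 3)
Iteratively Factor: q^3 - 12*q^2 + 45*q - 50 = (q - 5)*(q^2 - 7*q + 10) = (q - 5)^2*(q - 2)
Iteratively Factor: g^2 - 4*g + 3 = (g - 1)*(g - 3)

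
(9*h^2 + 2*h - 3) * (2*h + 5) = 18*h^3 + 49*h^2 + 4*h - 15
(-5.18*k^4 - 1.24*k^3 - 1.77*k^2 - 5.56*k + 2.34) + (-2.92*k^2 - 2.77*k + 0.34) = -5.18*k^4 - 1.24*k^3 - 4.69*k^2 - 8.33*k + 2.68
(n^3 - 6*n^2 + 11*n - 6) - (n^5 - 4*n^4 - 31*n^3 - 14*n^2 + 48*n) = -n^5 + 4*n^4 + 32*n^3 + 8*n^2 - 37*n - 6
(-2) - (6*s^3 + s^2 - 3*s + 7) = -6*s^3 - s^2 + 3*s - 9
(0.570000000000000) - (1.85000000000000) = -1.28000000000000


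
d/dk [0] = 0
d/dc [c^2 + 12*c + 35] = 2*c + 12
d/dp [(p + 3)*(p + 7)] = 2*p + 10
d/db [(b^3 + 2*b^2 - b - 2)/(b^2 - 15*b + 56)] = (b^4 - 30*b^3 + 139*b^2 + 228*b - 86)/(b^4 - 30*b^3 + 337*b^2 - 1680*b + 3136)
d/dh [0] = 0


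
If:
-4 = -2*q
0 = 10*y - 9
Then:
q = 2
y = 9/10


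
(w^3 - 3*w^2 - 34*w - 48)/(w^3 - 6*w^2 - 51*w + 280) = (w^2 + 5*w + 6)/(w^2 + 2*w - 35)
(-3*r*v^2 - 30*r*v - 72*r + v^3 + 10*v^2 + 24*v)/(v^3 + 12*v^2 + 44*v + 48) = (-3*r + v)/(v + 2)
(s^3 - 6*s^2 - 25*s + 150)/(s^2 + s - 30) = (s^2 - s - 30)/(s + 6)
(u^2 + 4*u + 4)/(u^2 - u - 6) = (u + 2)/(u - 3)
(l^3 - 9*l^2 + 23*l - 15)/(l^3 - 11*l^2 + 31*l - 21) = (l - 5)/(l - 7)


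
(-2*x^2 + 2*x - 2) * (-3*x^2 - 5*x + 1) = 6*x^4 + 4*x^3 - 6*x^2 + 12*x - 2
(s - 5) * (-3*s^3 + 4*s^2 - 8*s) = -3*s^4 + 19*s^3 - 28*s^2 + 40*s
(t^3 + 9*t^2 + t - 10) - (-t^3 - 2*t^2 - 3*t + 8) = 2*t^3 + 11*t^2 + 4*t - 18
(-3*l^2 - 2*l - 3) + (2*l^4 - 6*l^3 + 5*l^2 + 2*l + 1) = 2*l^4 - 6*l^3 + 2*l^2 - 2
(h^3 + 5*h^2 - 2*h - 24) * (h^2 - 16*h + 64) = h^5 - 11*h^4 - 18*h^3 + 328*h^2 + 256*h - 1536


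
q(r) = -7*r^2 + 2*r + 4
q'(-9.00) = 128.00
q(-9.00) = -581.00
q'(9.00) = -124.00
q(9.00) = -545.00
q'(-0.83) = 13.62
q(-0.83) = -2.48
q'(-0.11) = 3.54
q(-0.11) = 3.70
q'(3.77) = -50.78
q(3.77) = -87.95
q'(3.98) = -53.72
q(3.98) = -98.92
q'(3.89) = -52.46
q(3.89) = -94.14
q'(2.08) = -27.12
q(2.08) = -22.12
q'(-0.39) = 7.46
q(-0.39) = 2.16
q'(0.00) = 2.00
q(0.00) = 4.00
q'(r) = 2 - 14*r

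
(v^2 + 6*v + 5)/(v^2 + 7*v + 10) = (v + 1)/(v + 2)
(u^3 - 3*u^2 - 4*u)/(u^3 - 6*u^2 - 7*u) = (u - 4)/(u - 7)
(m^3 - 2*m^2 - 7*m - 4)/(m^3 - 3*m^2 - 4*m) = (m + 1)/m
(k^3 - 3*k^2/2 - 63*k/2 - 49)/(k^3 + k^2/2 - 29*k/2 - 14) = (k^2 - 5*k - 14)/(k^2 - 3*k - 4)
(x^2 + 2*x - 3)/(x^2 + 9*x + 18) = (x - 1)/(x + 6)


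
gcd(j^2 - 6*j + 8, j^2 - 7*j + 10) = j - 2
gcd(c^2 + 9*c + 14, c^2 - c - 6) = c + 2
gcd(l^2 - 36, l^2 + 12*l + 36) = l + 6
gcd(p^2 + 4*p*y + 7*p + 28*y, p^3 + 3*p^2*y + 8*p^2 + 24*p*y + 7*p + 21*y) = p + 7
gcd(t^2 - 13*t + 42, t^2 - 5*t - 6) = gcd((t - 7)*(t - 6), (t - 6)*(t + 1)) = t - 6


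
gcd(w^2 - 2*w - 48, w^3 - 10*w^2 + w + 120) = w - 8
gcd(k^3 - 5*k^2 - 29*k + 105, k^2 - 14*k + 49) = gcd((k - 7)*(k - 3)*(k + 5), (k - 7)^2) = k - 7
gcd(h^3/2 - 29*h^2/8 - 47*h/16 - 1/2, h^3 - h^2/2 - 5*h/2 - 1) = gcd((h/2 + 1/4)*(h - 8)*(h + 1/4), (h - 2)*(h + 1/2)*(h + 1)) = h + 1/2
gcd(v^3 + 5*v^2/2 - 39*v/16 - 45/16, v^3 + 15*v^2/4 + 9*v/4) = v^2 + 15*v/4 + 9/4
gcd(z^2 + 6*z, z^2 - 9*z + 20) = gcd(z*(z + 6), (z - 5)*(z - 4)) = 1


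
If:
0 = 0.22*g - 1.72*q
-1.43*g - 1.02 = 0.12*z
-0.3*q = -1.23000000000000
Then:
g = 32.05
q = 4.10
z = -390.48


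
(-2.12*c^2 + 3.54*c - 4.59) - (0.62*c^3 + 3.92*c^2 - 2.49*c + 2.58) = -0.62*c^3 - 6.04*c^2 + 6.03*c - 7.17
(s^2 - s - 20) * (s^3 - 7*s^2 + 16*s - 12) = s^5 - 8*s^4 + 3*s^3 + 112*s^2 - 308*s + 240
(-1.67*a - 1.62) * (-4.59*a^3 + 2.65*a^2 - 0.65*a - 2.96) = 7.6653*a^4 + 3.0103*a^3 - 3.2075*a^2 + 5.9962*a + 4.7952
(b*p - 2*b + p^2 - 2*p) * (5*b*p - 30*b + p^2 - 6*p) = 5*b^2*p^2 - 40*b^2*p + 60*b^2 + 6*b*p^3 - 48*b*p^2 + 72*b*p + p^4 - 8*p^3 + 12*p^2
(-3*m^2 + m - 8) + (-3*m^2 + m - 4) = -6*m^2 + 2*m - 12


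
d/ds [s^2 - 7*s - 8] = 2*s - 7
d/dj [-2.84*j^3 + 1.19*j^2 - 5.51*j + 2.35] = -8.52*j^2 + 2.38*j - 5.51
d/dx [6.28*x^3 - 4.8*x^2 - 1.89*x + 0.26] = 18.84*x^2 - 9.6*x - 1.89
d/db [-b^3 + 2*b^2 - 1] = b*(4 - 3*b)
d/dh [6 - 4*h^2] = -8*h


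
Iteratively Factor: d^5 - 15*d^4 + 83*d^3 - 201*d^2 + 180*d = (d - 5)*(d^4 - 10*d^3 + 33*d^2 - 36*d) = (d - 5)*(d - 3)*(d^3 - 7*d^2 + 12*d) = (d - 5)*(d - 3)^2*(d^2 - 4*d) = d*(d - 5)*(d - 3)^2*(d - 4)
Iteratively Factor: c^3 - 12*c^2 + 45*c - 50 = (c - 2)*(c^2 - 10*c + 25) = (c - 5)*(c - 2)*(c - 5)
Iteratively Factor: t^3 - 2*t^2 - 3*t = (t + 1)*(t^2 - 3*t) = (t - 3)*(t + 1)*(t)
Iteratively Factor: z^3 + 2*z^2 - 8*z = (z)*(z^2 + 2*z - 8) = z*(z - 2)*(z + 4)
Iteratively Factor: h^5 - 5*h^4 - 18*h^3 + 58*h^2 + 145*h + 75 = (h + 3)*(h^4 - 8*h^3 + 6*h^2 + 40*h + 25) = (h + 1)*(h + 3)*(h^3 - 9*h^2 + 15*h + 25) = (h - 5)*(h + 1)*(h + 3)*(h^2 - 4*h - 5) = (h - 5)^2*(h + 1)*(h + 3)*(h + 1)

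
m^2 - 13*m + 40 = (m - 8)*(m - 5)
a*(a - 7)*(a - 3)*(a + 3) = a^4 - 7*a^3 - 9*a^2 + 63*a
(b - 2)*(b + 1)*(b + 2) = b^3 + b^2 - 4*b - 4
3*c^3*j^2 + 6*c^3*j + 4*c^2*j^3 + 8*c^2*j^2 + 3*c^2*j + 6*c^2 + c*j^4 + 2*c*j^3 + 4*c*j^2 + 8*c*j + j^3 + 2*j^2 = (c + j)*(3*c + j)*(j + 2)*(c*j + 1)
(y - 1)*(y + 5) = y^2 + 4*y - 5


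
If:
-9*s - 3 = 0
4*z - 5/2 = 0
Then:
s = -1/3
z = 5/8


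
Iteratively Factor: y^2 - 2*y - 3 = (y - 3)*(y + 1)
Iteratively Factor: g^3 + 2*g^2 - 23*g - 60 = (g + 3)*(g^2 - g - 20) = (g + 3)*(g + 4)*(g - 5)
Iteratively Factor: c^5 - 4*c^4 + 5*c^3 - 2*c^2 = (c)*(c^4 - 4*c^3 + 5*c^2 - 2*c) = c*(c - 2)*(c^3 - 2*c^2 + c) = c*(c - 2)*(c - 1)*(c^2 - c) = c*(c - 2)*(c - 1)^2*(c)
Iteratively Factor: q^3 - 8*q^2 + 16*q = (q)*(q^2 - 8*q + 16) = q*(q - 4)*(q - 4)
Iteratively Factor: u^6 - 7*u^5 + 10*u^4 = (u)*(u^5 - 7*u^4 + 10*u^3) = u^2*(u^4 - 7*u^3 + 10*u^2) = u^3*(u^3 - 7*u^2 + 10*u) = u^3*(u - 5)*(u^2 - 2*u) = u^3*(u - 5)*(u - 2)*(u)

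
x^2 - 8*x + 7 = (x - 7)*(x - 1)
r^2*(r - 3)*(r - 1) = r^4 - 4*r^3 + 3*r^2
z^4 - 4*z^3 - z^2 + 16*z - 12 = (z - 3)*(z - 2)*(z - 1)*(z + 2)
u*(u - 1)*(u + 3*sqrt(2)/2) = u^3 - u^2 + 3*sqrt(2)*u^2/2 - 3*sqrt(2)*u/2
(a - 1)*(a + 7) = a^2 + 6*a - 7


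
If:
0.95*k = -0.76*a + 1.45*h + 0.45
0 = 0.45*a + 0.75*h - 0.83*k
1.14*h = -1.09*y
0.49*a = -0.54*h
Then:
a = 0.25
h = -0.23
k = -0.07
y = 0.24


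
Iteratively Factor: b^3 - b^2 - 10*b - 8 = (b + 2)*(b^2 - 3*b - 4) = (b - 4)*(b + 2)*(b + 1)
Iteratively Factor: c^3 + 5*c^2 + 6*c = (c + 2)*(c^2 + 3*c) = c*(c + 2)*(c + 3)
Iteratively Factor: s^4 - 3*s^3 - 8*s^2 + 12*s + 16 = (s + 2)*(s^3 - 5*s^2 + 2*s + 8) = (s + 1)*(s + 2)*(s^2 - 6*s + 8) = (s - 2)*(s + 1)*(s + 2)*(s - 4)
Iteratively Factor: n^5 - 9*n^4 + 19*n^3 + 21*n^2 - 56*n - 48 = (n - 4)*(n^4 - 5*n^3 - n^2 + 17*n + 12) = (n - 4)*(n + 1)*(n^3 - 6*n^2 + 5*n + 12) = (n - 4)*(n + 1)^2*(n^2 - 7*n + 12) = (n - 4)*(n - 3)*(n + 1)^2*(n - 4)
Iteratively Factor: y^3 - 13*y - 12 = (y + 3)*(y^2 - 3*y - 4) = (y - 4)*(y + 3)*(y + 1)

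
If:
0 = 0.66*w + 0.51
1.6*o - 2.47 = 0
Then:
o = 1.54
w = -0.77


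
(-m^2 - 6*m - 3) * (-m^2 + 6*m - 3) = m^4 - 30*m^2 + 9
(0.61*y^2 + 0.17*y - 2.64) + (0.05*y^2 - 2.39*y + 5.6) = 0.66*y^2 - 2.22*y + 2.96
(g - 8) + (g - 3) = 2*g - 11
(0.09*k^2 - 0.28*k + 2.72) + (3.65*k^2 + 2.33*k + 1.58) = 3.74*k^2 + 2.05*k + 4.3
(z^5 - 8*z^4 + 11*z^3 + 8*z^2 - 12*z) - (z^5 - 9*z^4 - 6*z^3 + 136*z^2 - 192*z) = z^4 + 17*z^3 - 128*z^2 + 180*z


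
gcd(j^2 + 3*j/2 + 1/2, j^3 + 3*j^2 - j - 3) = j + 1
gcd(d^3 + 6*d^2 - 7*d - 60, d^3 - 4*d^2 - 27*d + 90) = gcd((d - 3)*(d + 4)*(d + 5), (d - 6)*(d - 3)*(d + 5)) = d^2 + 2*d - 15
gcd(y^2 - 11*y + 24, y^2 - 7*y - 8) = y - 8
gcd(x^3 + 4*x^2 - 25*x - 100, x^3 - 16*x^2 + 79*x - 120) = x - 5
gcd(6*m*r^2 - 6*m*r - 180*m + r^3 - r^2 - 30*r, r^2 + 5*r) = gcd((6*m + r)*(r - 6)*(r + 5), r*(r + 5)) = r + 5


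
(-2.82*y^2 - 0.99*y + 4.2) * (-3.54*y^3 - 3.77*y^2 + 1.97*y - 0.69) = 9.9828*y^5 + 14.136*y^4 - 16.6911*y^3 - 15.8385*y^2 + 8.9571*y - 2.898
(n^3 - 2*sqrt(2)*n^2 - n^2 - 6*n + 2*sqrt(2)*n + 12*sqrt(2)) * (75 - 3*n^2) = -3*n^5 + 3*n^4 + 6*sqrt(2)*n^4 - 6*sqrt(2)*n^3 + 93*n^3 - 186*sqrt(2)*n^2 - 75*n^2 - 450*n + 150*sqrt(2)*n + 900*sqrt(2)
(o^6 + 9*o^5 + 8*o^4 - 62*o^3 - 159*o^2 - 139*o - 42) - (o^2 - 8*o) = o^6 + 9*o^5 + 8*o^4 - 62*o^3 - 160*o^2 - 131*o - 42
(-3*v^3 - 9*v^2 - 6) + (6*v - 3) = -3*v^3 - 9*v^2 + 6*v - 9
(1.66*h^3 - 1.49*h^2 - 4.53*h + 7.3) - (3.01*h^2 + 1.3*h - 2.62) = 1.66*h^3 - 4.5*h^2 - 5.83*h + 9.92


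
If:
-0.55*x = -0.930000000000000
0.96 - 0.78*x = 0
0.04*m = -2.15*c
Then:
No Solution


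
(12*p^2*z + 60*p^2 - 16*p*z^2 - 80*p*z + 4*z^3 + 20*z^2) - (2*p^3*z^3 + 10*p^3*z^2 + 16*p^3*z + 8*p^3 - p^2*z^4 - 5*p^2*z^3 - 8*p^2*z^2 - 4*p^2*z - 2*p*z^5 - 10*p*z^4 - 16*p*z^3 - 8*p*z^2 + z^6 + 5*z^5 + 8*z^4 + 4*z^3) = -2*p^3*z^3 - 10*p^3*z^2 - 16*p^3*z - 8*p^3 + p^2*z^4 + 5*p^2*z^3 + 8*p^2*z^2 + 16*p^2*z + 60*p^2 + 2*p*z^5 + 10*p*z^4 + 16*p*z^3 - 8*p*z^2 - 80*p*z - z^6 - 5*z^5 - 8*z^4 + 20*z^2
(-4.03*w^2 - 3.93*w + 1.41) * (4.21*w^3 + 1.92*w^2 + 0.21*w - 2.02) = -16.9663*w^5 - 24.2829*w^4 - 2.4558*w^3 + 10.0225*w^2 + 8.2347*w - 2.8482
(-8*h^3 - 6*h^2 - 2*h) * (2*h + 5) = -16*h^4 - 52*h^3 - 34*h^2 - 10*h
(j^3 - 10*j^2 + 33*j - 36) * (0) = 0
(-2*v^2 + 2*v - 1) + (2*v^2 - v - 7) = v - 8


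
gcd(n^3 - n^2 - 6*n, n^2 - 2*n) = n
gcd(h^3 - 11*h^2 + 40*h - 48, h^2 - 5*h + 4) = h - 4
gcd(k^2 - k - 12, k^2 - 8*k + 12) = 1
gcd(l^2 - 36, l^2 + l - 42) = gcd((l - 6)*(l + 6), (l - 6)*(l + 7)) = l - 6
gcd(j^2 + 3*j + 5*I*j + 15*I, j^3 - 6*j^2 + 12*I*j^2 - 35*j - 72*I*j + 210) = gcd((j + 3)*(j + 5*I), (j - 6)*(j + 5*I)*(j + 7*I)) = j + 5*I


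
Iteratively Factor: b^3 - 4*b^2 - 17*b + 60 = (b - 3)*(b^2 - b - 20) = (b - 3)*(b + 4)*(b - 5)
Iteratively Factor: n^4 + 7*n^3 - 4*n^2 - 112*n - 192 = (n + 4)*(n^3 + 3*n^2 - 16*n - 48) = (n + 4)^2*(n^2 - n - 12) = (n + 3)*(n + 4)^2*(n - 4)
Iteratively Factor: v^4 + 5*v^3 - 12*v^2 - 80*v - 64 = (v + 4)*(v^3 + v^2 - 16*v - 16) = (v + 4)^2*(v^2 - 3*v - 4) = (v - 4)*(v + 4)^2*(v + 1)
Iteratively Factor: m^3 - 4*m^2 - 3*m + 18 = (m - 3)*(m^2 - m - 6) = (m - 3)*(m + 2)*(m - 3)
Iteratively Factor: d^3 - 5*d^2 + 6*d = (d - 2)*(d^2 - 3*d) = (d - 3)*(d - 2)*(d)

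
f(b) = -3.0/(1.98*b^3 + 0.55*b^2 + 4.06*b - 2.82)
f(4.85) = -0.01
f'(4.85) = 0.01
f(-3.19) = 0.04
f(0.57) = -75.80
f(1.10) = -0.61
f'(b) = -3.0*(-5.94*b^2 - 1.1*b - 4.06)/(1.98*b^3 + 0.55*b^2 + 4.06*b - 2.82)^2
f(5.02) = -0.01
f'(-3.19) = 0.03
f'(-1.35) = 0.27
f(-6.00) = 0.01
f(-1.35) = 0.25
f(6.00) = -0.01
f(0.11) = 1.27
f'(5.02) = 0.01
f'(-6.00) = 0.00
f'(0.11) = 2.28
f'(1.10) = 1.53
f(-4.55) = 0.02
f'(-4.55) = 0.01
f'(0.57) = 12673.23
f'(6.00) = 0.00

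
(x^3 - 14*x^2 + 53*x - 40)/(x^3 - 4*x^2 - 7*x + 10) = (x - 8)/(x + 2)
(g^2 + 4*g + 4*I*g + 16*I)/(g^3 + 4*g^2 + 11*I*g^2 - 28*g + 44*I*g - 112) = 1/(g + 7*I)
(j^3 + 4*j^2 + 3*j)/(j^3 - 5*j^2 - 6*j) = (j + 3)/(j - 6)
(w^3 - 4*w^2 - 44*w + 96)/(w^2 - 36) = (w^2 - 10*w + 16)/(w - 6)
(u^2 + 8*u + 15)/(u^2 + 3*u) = (u + 5)/u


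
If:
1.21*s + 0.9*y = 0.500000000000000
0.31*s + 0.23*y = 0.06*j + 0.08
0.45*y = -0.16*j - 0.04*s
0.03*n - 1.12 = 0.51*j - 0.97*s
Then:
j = 0.80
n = 29.34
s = 0.67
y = -0.35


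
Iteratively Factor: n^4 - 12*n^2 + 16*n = (n + 4)*(n^3 - 4*n^2 + 4*n) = (n - 2)*(n + 4)*(n^2 - 2*n) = n*(n - 2)*(n + 4)*(n - 2)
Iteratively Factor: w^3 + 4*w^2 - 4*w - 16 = (w - 2)*(w^2 + 6*w + 8) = (w - 2)*(w + 4)*(w + 2)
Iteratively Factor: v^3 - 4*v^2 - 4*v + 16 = (v - 4)*(v^2 - 4) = (v - 4)*(v + 2)*(v - 2)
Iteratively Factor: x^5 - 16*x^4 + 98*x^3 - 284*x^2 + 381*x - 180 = (x - 3)*(x^4 - 13*x^3 + 59*x^2 - 107*x + 60) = (x - 4)*(x - 3)*(x^3 - 9*x^2 + 23*x - 15) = (x - 4)*(x - 3)^2*(x^2 - 6*x + 5) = (x - 5)*(x - 4)*(x - 3)^2*(x - 1)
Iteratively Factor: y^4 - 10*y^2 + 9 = (y - 3)*(y^3 + 3*y^2 - y - 3) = (y - 3)*(y - 1)*(y^2 + 4*y + 3) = (y - 3)*(y - 1)*(y + 3)*(y + 1)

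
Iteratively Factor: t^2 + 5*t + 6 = (t + 2)*(t + 3)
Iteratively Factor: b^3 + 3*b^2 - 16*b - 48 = (b + 4)*(b^2 - b - 12) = (b - 4)*(b + 4)*(b + 3)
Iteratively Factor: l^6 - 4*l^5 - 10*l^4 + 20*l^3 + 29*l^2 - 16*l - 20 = (l + 1)*(l^5 - 5*l^4 - 5*l^3 + 25*l^2 + 4*l - 20) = (l - 5)*(l + 1)*(l^4 - 5*l^2 + 4) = (l - 5)*(l + 1)*(l + 2)*(l^3 - 2*l^2 - l + 2) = (l - 5)*(l + 1)^2*(l + 2)*(l^2 - 3*l + 2) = (l - 5)*(l - 2)*(l + 1)^2*(l + 2)*(l - 1)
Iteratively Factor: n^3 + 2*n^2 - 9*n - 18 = (n + 2)*(n^2 - 9) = (n - 3)*(n + 2)*(n + 3)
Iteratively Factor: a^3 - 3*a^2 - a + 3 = (a - 3)*(a^2 - 1) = (a - 3)*(a - 1)*(a + 1)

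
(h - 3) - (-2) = h - 1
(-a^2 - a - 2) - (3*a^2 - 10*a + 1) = -4*a^2 + 9*a - 3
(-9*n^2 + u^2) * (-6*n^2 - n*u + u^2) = 54*n^4 + 9*n^3*u - 15*n^2*u^2 - n*u^3 + u^4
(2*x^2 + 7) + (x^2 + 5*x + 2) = 3*x^2 + 5*x + 9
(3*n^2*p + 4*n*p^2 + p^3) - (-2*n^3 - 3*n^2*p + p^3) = 2*n^3 + 6*n^2*p + 4*n*p^2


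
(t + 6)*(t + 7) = t^2 + 13*t + 42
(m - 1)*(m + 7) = m^2 + 6*m - 7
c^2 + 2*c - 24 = (c - 4)*(c + 6)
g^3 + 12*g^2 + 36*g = g*(g + 6)^2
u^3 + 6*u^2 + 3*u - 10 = (u - 1)*(u + 2)*(u + 5)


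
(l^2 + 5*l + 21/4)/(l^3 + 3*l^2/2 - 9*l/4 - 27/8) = 2*(2*l + 7)/(4*l^2 - 9)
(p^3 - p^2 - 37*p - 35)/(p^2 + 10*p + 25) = (p^2 - 6*p - 7)/(p + 5)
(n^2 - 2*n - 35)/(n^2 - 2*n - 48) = (-n^2 + 2*n + 35)/(-n^2 + 2*n + 48)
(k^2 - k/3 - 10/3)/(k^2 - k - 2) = (k + 5/3)/(k + 1)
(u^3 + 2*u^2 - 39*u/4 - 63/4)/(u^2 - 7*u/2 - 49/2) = (2*u^2 - 3*u - 9)/(2*(u - 7))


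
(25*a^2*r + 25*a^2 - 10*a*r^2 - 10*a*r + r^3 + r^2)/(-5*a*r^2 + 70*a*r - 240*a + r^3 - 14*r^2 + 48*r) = (-5*a*r - 5*a + r^2 + r)/(r^2 - 14*r + 48)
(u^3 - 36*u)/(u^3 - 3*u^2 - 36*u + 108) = u/(u - 3)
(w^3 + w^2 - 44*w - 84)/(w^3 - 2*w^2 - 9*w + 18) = (w^3 + w^2 - 44*w - 84)/(w^3 - 2*w^2 - 9*w + 18)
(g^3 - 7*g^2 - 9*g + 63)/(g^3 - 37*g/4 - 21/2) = 4*(-g^3 + 7*g^2 + 9*g - 63)/(-4*g^3 + 37*g + 42)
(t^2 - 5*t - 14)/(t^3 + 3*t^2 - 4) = (t - 7)/(t^2 + t - 2)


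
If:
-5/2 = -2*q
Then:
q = 5/4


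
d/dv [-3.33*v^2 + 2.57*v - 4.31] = 2.57 - 6.66*v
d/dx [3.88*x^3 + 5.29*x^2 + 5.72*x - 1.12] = 11.64*x^2 + 10.58*x + 5.72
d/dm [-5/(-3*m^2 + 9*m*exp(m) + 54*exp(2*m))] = 5*(3*m*exp(m) - 2*m + 36*exp(2*m) + 3*exp(m))/(3*(-m^2 + 3*m*exp(m) + 18*exp(2*m))^2)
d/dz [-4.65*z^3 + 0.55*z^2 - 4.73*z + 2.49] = -13.95*z^2 + 1.1*z - 4.73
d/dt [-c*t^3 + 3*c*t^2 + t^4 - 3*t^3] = t*(-3*c*t + 6*c + 4*t^2 - 9*t)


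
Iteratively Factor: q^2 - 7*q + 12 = (q - 3)*(q - 4)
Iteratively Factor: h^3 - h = (h + 1)*(h^2 - h) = (h - 1)*(h + 1)*(h)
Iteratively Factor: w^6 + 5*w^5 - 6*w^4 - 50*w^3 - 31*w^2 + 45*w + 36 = (w + 1)*(w^5 + 4*w^4 - 10*w^3 - 40*w^2 + 9*w + 36) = (w + 1)*(w + 3)*(w^4 + w^3 - 13*w^2 - w + 12) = (w + 1)^2*(w + 3)*(w^3 - 13*w + 12) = (w - 1)*(w + 1)^2*(w + 3)*(w^2 + w - 12) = (w - 1)*(w + 1)^2*(w + 3)*(w + 4)*(w - 3)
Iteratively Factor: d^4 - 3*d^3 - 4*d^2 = (d)*(d^3 - 3*d^2 - 4*d) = d*(d - 4)*(d^2 + d) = d^2*(d - 4)*(d + 1)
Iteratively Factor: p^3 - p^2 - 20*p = (p + 4)*(p^2 - 5*p) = (p - 5)*(p + 4)*(p)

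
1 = 1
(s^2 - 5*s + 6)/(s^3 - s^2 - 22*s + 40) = (s - 3)/(s^2 + s - 20)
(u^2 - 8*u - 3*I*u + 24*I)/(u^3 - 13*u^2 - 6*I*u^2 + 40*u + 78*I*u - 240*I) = (u - 3*I)/(u^2 - u*(5 + 6*I) + 30*I)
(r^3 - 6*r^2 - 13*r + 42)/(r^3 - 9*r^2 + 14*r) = (r + 3)/r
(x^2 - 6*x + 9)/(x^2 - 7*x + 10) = (x^2 - 6*x + 9)/(x^2 - 7*x + 10)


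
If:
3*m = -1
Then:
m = -1/3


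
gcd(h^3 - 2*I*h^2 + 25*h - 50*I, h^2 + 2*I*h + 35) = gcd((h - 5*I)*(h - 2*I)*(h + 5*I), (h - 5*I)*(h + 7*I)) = h - 5*I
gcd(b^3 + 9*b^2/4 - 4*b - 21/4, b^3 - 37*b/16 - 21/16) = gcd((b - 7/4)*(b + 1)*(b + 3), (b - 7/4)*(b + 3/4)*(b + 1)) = b^2 - 3*b/4 - 7/4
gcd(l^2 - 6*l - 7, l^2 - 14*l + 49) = l - 7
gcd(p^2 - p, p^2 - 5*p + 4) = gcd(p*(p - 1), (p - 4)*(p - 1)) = p - 1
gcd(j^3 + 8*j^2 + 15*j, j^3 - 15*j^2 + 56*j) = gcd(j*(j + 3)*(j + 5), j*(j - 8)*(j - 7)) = j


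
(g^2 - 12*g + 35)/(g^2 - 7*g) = (g - 5)/g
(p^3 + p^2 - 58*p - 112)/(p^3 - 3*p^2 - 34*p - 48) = (p + 7)/(p + 3)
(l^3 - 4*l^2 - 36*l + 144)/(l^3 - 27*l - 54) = (l^2 + 2*l - 24)/(l^2 + 6*l + 9)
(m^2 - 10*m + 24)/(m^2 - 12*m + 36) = (m - 4)/(m - 6)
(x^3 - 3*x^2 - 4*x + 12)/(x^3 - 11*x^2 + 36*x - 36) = (x + 2)/(x - 6)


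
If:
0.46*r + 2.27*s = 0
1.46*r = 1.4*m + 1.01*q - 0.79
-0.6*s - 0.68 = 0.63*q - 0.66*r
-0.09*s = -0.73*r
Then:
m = 1.34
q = -1.08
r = 0.00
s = 0.00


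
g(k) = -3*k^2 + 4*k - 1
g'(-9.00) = 58.00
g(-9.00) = -280.00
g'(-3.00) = 22.00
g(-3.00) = -40.00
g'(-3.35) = 24.10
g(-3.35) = -48.07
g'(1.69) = -6.14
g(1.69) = -2.81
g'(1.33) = -3.98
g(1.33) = -0.99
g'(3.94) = -19.64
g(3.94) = -31.81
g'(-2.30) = 17.80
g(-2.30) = -26.07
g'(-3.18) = 23.08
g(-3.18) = -44.06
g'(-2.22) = 17.32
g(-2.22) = -24.67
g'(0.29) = 2.26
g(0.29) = -0.09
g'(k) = 4 - 6*k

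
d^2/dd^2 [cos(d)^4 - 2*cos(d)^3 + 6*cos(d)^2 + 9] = -16*sin(d)^4 + 44*sin(d)^2 + 3*cos(d)/2 + 9*cos(3*d)/2 - 16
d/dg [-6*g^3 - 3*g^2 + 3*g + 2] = -18*g^2 - 6*g + 3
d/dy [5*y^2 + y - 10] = 10*y + 1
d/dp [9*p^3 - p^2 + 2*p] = 27*p^2 - 2*p + 2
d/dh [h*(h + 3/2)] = 2*h + 3/2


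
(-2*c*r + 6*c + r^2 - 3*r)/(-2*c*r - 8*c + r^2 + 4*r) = (r - 3)/(r + 4)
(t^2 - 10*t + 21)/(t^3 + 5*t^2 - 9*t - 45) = (t - 7)/(t^2 + 8*t + 15)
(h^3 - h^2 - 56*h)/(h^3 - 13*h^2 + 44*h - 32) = h*(h + 7)/(h^2 - 5*h + 4)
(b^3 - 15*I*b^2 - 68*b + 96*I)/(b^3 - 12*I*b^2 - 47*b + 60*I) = (b - 8*I)/(b - 5*I)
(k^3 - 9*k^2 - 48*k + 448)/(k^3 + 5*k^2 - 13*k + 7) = (k^2 - 16*k + 64)/(k^2 - 2*k + 1)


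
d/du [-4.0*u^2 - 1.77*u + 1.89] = -8.0*u - 1.77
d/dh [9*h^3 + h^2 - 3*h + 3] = 27*h^2 + 2*h - 3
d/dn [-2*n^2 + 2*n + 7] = 2 - 4*n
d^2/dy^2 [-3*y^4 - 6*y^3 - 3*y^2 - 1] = -36*y^2 - 36*y - 6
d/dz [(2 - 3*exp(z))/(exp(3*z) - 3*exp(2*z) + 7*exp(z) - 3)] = (6*exp(3*z) - 15*exp(2*z) + 12*exp(z) - 5)*exp(z)/(exp(6*z) - 6*exp(5*z) + 23*exp(4*z) - 48*exp(3*z) + 67*exp(2*z) - 42*exp(z) + 9)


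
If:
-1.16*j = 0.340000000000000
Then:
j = -0.29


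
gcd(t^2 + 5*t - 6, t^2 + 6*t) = t + 6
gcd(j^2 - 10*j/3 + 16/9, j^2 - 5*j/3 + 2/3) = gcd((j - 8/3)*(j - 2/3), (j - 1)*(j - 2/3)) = j - 2/3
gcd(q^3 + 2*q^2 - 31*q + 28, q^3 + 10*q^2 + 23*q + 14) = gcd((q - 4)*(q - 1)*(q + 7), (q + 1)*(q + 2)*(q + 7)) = q + 7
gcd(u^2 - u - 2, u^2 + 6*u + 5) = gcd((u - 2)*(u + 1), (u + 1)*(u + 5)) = u + 1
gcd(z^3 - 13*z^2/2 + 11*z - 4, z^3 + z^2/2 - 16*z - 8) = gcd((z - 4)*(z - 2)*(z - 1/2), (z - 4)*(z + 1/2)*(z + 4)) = z - 4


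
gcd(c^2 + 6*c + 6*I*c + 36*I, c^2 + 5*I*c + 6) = c + 6*I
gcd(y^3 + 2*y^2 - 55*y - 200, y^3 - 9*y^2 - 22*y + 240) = y^2 - 3*y - 40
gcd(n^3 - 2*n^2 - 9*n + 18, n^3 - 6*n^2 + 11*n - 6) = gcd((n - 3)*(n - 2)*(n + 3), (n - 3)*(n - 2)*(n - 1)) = n^2 - 5*n + 6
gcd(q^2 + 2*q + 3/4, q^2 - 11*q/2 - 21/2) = q + 3/2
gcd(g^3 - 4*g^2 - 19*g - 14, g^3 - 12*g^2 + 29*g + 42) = g^2 - 6*g - 7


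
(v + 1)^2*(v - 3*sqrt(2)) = v^3 - 3*sqrt(2)*v^2 + 2*v^2 - 6*sqrt(2)*v + v - 3*sqrt(2)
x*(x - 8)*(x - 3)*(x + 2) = x^4 - 9*x^3 + 2*x^2 + 48*x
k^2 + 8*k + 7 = (k + 1)*(k + 7)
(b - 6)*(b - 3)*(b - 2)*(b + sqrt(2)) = b^4 - 11*b^3 + sqrt(2)*b^3 - 11*sqrt(2)*b^2 + 36*b^2 - 36*b + 36*sqrt(2)*b - 36*sqrt(2)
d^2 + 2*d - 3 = (d - 1)*(d + 3)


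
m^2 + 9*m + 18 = (m + 3)*(m + 6)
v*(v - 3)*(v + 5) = v^3 + 2*v^2 - 15*v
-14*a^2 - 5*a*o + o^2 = (-7*a + o)*(2*a + o)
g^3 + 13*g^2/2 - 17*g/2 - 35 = (g - 5/2)*(g + 2)*(g + 7)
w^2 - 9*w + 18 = (w - 6)*(w - 3)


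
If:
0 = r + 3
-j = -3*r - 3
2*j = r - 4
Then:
No Solution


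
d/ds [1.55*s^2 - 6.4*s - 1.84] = 3.1*s - 6.4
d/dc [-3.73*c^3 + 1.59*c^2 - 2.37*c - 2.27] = -11.19*c^2 + 3.18*c - 2.37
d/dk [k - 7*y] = 1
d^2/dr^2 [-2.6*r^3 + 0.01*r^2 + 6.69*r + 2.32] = 0.02 - 15.6*r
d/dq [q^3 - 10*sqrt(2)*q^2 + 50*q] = 3*q^2 - 20*sqrt(2)*q + 50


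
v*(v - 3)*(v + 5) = v^3 + 2*v^2 - 15*v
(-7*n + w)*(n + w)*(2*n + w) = -14*n^3 - 19*n^2*w - 4*n*w^2 + w^3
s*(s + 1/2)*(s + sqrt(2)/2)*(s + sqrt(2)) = s^4 + s^3/2 + 3*sqrt(2)*s^3/2 + s^2 + 3*sqrt(2)*s^2/4 + s/2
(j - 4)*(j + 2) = j^2 - 2*j - 8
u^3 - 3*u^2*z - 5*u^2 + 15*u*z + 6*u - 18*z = (u - 3)*(u - 2)*(u - 3*z)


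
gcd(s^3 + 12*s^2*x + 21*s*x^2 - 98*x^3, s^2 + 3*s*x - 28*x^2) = s + 7*x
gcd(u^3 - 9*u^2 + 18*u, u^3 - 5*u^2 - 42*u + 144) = u - 3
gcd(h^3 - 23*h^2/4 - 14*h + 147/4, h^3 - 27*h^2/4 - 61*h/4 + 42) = h^2 + 5*h/4 - 21/4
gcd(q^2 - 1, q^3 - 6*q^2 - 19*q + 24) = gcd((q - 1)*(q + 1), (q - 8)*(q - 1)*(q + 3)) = q - 1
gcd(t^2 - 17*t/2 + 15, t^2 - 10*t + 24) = t - 6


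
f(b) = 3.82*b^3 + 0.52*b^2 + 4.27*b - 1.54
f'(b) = 11.46*b^2 + 1.04*b + 4.27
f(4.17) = 302.30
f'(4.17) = 207.88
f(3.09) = 129.32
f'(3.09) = 116.90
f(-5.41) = -614.28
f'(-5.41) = 334.06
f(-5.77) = -742.69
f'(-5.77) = 379.81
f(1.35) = 14.57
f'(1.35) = 26.56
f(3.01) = 120.20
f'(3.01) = 111.23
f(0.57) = 1.77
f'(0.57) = 8.59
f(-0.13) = -2.09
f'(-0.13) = 4.33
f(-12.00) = -6578.86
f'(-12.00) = 1642.03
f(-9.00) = -2782.63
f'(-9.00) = 923.17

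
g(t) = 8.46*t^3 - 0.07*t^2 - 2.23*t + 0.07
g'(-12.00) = 3654.17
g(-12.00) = -14602.13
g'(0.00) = -2.23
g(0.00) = 0.07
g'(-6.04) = 924.52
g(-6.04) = -1853.17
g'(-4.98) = 627.90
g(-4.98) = -1035.42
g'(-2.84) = 202.87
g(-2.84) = -187.95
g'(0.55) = 5.37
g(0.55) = 0.23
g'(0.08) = -2.08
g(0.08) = -0.10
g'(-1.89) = 88.69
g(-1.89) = -53.08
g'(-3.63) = 332.71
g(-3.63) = -397.42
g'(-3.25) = 266.30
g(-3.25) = -283.84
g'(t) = 25.38*t^2 - 0.14*t - 2.23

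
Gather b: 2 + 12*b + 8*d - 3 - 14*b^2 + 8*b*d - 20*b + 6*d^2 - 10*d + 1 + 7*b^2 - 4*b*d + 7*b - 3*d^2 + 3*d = -7*b^2 + b*(4*d - 1) + 3*d^2 + d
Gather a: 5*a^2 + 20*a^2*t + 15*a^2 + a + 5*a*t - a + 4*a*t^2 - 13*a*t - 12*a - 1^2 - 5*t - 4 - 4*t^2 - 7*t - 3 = a^2*(20*t + 20) + a*(4*t^2 - 8*t - 12) - 4*t^2 - 12*t - 8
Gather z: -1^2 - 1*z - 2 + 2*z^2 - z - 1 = 2*z^2 - 2*z - 4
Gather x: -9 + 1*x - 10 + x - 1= 2*x - 20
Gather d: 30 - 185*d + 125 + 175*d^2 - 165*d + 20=175*d^2 - 350*d + 175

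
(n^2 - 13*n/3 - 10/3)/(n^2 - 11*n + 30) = (n + 2/3)/(n - 6)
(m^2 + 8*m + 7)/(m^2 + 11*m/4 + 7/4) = 4*(m + 7)/(4*m + 7)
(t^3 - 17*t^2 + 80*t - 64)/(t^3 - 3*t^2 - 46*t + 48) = (t - 8)/(t + 6)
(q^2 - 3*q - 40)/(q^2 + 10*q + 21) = (q^2 - 3*q - 40)/(q^2 + 10*q + 21)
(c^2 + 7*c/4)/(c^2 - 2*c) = (c + 7/4)/(c - 2)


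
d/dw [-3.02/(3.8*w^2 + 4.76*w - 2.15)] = (22.952*w + 14.3752)/(3.8*w^2 + 4.76*w - 2.15)^2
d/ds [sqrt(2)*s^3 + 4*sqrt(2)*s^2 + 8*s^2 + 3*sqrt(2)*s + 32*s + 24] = 3*sqrt(2)*s^2 + 8*sqrt(2)*s + 16*s + 3*sqrt(2) + 32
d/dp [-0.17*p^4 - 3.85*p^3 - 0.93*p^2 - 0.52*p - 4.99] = -0.68*p^3 - 11.55*p^2 - 1.86*p - 0.52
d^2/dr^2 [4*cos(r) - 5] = -4*cos(r)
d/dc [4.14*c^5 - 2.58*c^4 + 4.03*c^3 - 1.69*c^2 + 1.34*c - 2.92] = 20.7*c^4 - 10.32*c^3 + 12.09*c^2 - 3.38*c + 1.34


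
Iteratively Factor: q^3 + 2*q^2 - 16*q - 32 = (q + 4)*(q^2 - 2*q - 8) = (q + 2)*(q + 4)*(q - 4)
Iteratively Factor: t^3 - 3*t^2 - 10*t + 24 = (t + 3)*(t^2 - 6*t + 8) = (t - 4)*(t + 3)*(t - 2)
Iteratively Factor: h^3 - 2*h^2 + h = (h - 1)*(h^2 - h) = h*(h - 1)*(h - 1)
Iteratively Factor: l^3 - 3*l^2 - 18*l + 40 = (l - 2)*(l^2 - l - 20) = (l - 5)*(l - 2)*(l + 4)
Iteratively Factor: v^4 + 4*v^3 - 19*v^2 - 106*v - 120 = (v + 2)*(v^3 + 2*v^2 - 23*v - 60) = (v + 2)*(v + 4)*(v^2 - 2*v - 15) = (v - 5)*(v + 2)*(v + 4)*(v + 3)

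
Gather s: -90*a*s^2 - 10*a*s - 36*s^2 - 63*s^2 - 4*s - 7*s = s^2*(-90*a - 99) + s*(-10*a - 11)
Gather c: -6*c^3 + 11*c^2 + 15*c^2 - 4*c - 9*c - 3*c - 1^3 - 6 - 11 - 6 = -6*c^3 + 26*c^2 - 16*c - 24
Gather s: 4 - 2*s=4 - 2*s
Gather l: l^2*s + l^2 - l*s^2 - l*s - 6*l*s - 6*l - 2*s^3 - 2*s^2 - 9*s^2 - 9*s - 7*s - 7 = l^2*(s + 1) + l*(-s^2 - 7*s - 6) - 2*s^3 - 11*s^2 - 16*s - 7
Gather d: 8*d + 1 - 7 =8*d - 6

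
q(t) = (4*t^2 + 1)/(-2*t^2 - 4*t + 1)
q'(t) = 8*t/(-2*t^2 - 4*t + 1) + (4*t + 4)*(4*t^2 + 1)/(-2*t^2 - 4*t + 1)^2 = 4*(-4*t^2 + 3*t + 1)/(4*t^4 + 16*t^3 + 12*t^2 - 8*t + 1)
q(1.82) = -1.10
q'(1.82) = -0.16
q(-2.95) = -7.78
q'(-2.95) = -8.05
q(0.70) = -1.06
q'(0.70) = 0.59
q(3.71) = -1.36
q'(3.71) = -0.10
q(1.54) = -1.06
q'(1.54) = -0.16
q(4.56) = -1.43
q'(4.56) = -0.08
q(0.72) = -1.05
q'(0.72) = 0.51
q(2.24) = -1.17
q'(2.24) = -0.15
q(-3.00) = -7.40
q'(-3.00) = -7.04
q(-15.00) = -2.32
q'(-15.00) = -0.02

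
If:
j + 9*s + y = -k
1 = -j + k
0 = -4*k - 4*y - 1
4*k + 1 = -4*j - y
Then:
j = -15/28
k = 13/28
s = 11/126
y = -5/7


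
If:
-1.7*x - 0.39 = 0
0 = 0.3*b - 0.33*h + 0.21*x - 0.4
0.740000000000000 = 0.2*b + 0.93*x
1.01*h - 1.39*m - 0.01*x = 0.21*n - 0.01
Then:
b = 4.77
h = 2.98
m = 2.17076200002565 - 0.151079136690647*n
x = -0.23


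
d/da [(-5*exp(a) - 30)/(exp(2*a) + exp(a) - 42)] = 5*((exp(a) + 6)*(2*exp(a) + 1) - exp(2*a) - exp(a) + 42)*exp(a)/(exp(2*a) + exp(a) - 42)^2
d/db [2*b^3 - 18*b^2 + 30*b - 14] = 6*b^2 - 36*b + 30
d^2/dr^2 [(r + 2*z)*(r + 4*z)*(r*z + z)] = 2*z*(3*r + 6*z + 1)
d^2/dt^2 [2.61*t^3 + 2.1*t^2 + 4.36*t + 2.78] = 15.66*t + 4.2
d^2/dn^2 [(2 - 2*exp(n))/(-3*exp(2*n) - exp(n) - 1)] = (18*exp(4*n) - 78*exp(3*n) - 54*exp(2*n) + 20*exp(n) + 4)*exp(n)/(27*exp(6*n) + 27*exp(5*n) + 36*exp(4*n) + 19*exp(3*n) + 12*exp(2*n) + 3*exp(n) + 1)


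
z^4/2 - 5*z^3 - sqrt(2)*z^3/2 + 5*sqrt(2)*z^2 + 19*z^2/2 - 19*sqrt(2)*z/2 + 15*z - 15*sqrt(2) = (z/2 + 1/2)*(z - 6)*(z - 5)*(z - sqrt(2))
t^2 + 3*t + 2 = (t + 1)*(t + 2)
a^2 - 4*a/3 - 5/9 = (a - 5/3)*(a + 1/3)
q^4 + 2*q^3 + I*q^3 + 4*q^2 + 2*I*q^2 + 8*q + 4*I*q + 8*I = (q + 2)*(q - 2*I)*(q + I)*(q + 2*I)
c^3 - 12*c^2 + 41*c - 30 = (c - 6)*(c - 5)*(c - 1)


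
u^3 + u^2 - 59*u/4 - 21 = (u - 4)*(u + 3/2)*(u + 7/2)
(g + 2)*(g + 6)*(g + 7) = g^3 + 15*g^2 + 68*g + 84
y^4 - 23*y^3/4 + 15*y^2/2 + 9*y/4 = y*(y - 3)^2*(y + 1/4)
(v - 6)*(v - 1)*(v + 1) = v^3 - 6*v^2 - v + 6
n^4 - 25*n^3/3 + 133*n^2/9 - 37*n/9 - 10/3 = (n - 6)*(n - 5/3)*(n - 1)*(n + 1/3)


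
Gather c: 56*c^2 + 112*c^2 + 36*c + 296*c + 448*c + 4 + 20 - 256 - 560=168*c^2 + 780*c - 792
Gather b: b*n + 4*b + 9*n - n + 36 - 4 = b*(n + 4) + 8*n + 32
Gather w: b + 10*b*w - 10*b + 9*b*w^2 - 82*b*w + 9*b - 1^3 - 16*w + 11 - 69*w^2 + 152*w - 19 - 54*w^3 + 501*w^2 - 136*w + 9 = -72*b*w - 54*w^3 + w^2*(9*b + 432)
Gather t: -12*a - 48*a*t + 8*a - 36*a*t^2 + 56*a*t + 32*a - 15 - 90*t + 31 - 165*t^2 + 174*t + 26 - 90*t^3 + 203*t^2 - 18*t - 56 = 28*a - 90*t^3 + t^2*(38 - 36*a) + t*(8*a + 66) - 14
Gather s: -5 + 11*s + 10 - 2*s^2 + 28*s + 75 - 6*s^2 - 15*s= -8*s^2 + 24*s + 80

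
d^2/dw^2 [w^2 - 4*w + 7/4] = 2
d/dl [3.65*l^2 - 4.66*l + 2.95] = 7.3*l - 4.66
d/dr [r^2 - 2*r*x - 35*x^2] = 2*r - 2*x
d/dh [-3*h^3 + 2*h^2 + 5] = h*(4 - 9*h)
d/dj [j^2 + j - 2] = 2*j + 1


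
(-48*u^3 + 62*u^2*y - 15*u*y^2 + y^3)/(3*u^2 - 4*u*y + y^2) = (48*u^2 - 14*u*y + y^2)/(-3*u + y)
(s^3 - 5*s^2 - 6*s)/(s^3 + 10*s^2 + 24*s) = (s^2 - 5*s - 6)/(s^2 + 10*s + 24)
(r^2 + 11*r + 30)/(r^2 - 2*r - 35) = (r + 6)/(r - 7)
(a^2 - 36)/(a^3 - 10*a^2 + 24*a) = (a + 6)/(a*(a - 4))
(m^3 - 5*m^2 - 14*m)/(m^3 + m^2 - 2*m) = (m - 7)/(m - 1)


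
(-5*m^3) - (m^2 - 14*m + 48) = -5*m^3 - m^2 + 14*m - 48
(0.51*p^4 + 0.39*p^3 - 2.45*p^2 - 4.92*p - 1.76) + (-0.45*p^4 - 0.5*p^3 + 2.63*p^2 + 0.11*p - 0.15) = 0.06*p^4 - 0.11*p^3 + 0.18*p^2 - 4.81*p - 1.91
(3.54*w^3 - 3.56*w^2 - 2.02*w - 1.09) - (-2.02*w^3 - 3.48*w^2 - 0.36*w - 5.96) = 5.56*w^3 - 0.0800000000000001*w^2 - 1.66*w + 4.87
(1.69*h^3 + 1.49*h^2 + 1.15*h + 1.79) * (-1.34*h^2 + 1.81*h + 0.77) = -2.2646*h^5 + 1.0623*h^4 + 2.4572*h^3 + 0.8302*h^2 + 4.1254*h + 1.3783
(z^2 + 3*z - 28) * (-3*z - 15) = -3*z^3 - 24*z^2 + 39*z + 420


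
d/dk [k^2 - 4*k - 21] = 2*k - 4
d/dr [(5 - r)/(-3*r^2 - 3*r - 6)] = (r^2 + r - (r - 5)*(2*r + 1) + 2)/(3*(r^2 + r + 2)^2)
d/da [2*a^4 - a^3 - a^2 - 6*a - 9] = 8*a^3 - 3*a^2 - 2*a - 6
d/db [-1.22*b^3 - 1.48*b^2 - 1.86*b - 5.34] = -3.66*b^2 - 2.96*b - 1.86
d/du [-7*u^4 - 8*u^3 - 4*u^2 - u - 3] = -28*u^3 - 24*u^2 - 8*u - 1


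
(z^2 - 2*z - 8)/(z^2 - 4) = (z - 4)/(z - 2)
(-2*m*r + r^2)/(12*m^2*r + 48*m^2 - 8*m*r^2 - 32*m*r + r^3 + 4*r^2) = r/(-6*m*r - 24*m + r^2 + 4*r)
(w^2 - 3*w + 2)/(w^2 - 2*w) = (w - 1)/w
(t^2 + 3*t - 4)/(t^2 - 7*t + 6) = (t + 4)/(t - 6)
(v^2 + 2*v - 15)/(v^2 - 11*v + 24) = (v + 5)/(v - 8)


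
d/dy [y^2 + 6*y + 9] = 2*y + 6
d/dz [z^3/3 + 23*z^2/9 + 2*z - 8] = z^2 + 46*z/9 + 2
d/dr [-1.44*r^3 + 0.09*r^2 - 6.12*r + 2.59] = -4.32*r^2 + 0.18*r - 6.12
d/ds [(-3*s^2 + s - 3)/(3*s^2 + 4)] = (-3*s^2 - 6*s + 4)/(9*s^4 + 24*s^2 + 16)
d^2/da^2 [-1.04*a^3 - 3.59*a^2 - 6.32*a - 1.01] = -6.24*a - 7.18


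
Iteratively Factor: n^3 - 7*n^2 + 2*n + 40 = (n + 2)*(n^2 - 9*n + 20) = (n - 4)*(n + 2)*(n - 5)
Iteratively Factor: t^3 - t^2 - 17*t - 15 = (t - 5)*(t^2 + 4*t + 3) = (t - 5)*(t + 3)*(t + 1)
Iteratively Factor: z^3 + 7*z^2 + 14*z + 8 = (z + 4)*(z^2 + 3*z + 2) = (z + 1)*(z + 4)*(z + 2)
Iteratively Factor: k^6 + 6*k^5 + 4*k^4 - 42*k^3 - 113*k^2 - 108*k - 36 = (k + 3)*(k^5 + 3*k^4 - 5*k^3 - 27*k^2 - 32*k - 12) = (k + 1)*(k + 3)*(k^4 + 2*k^3 - 7*k^2 - 20*k - 12) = (k + 1)*(k + 2)*(k + 3)*(k^3 - 7*k - 6) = (k - 3)*(k + 1)*(k + 2)*(k + 3)*(k^2 + 3*k + 2) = (k - 3)*(k + 1)*(k + 2)^2*(k + 3)*(k + 1)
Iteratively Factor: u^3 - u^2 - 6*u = (u + 2)*(u^2 - 3*u) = u*(u + 2)*(u - 3)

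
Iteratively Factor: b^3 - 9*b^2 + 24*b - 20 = (b - 2)*(b^2 - 7*b + 10) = (b - 2)^2*(b - 5)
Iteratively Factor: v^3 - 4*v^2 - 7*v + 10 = (v - 5)*(v^2 + v - 2) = (v - 5)*(v - 1)*(v + 2)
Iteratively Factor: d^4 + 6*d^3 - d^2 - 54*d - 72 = (d - 3)*(d^3 + 9*d^2 + 26*d + 24) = (d - 3)*(d + 2)*(d^2 + 7*d + 12) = (d - 3)*(d + 2)*(d + 4)*(d + 3)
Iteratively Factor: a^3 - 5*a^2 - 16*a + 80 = (a - 4)*(a^2 - a - 20) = (a - 5)*(a - 4)*(a + 4)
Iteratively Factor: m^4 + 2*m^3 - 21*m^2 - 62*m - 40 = (m + 2)*(m^3 - 21*m - 20) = (m - 5)*(m + 2)*(m^2 + 5*m + 4) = (m - 5)*(m + 2)*(m + 4)*(m + 1)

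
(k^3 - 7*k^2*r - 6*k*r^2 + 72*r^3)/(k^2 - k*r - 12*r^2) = k - 6*r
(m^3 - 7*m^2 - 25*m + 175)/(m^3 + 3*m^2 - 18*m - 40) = (m^2 - 12*m + 35)/(m^2 - 2*m - 8)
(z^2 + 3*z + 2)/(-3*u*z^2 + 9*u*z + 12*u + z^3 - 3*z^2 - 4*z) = (z + 2)/(-3*u*z + 12*u + z^2 - 4*z)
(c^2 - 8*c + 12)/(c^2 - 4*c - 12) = (c - 2)/(c + 2)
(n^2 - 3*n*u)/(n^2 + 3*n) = (n - 3*u)/(n + 3)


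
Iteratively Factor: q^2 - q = (q)*(q - 1)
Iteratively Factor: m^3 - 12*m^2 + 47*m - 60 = (m - 4)*(m^2 - 8*m + 15) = (m - 5)*(m - 4)*(m - 3)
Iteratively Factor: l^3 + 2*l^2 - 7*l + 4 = (l - 1)*(l^2 + 3*l - 4) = (l - 1)^2*(l + 4)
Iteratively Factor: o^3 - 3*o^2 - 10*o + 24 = (o - 2)*(o^2 - o - 12) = (o - 2)*(o + 3)*(o - 4)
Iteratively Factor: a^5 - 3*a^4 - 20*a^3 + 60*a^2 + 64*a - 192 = (a - 4)*(a^4 + a^3 - 16*a^2 - 4*a + 48) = (a - 4)*(a - 3)*(a^3 + 4*a^2 - 4*a - 16) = (a - 4)*(a - 3)*(a - 2)*(a^2 + 6*a + 8) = (a - 4)*(a - 3)*(a - 2)*(a + 4)*(a + 2)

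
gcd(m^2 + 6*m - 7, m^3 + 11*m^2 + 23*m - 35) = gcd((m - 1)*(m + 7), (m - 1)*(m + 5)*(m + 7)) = m^2 + 6*m - 7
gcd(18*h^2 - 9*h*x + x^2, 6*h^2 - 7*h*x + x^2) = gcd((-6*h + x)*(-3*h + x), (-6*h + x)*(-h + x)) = -6*h + x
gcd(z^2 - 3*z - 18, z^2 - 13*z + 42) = z - 6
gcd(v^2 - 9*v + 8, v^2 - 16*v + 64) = v - 8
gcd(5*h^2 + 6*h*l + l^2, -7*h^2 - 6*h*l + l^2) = h + l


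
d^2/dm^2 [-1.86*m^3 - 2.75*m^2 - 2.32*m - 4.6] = -11.16*m - 5.5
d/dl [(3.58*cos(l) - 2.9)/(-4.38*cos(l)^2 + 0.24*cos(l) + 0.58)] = (-15.6804*cos(l)^2 + 25.404*cos(l) - 2.7724)*sin(l)/(19.1844*cos(l)^4 - 2.1024*cos(l)^3 - 5.0232*cos(l)^2 + 0.2784*cos(l) + 0.3364)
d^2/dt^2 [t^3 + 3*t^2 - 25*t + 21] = 6*t + 6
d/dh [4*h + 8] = 4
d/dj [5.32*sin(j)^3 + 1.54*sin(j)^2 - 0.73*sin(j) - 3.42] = (15.96*sin(j)^2 + 3.08*sin(j) - 0.73)*cos(j)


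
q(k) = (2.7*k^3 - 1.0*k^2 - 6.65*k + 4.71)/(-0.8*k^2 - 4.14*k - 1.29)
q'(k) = (1.6*k + 4.14)*(2.7*k^3 - 1.0*k^2 - 6.65*k + 4.71)/(-0.8*k^2 - 4.14*k - 1.29)^2 + (8.1*k^2 - 2.0*k - 6.65)/(-0.8*k^2 - 4.14*k - 1.29)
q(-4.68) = -466.60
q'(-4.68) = 3093.15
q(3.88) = -4.14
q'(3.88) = -2.20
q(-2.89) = -12.42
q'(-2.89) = 18.23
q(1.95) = -0.64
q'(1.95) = -1.26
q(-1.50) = 1.06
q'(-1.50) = 5.27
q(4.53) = -5.62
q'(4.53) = -2.37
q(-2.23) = -3.88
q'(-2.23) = 9.05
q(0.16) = -1.84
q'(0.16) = 7.53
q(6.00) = -9.32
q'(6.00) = -2.64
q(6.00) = -9.32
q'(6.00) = -2.64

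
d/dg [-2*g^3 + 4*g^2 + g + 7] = -6*g^2 + 8*g + 1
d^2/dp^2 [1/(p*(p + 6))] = 2*(p^2 + p*(p + 6) + (p + 6)^2)/(p^3*(p + 6)^3)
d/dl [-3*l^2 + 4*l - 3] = 4 - 6*l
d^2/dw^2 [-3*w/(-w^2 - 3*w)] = 6/(w^3 + 9*w^2 + 27*w + 27)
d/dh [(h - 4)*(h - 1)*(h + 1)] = 3*h^2 - 8*h - 1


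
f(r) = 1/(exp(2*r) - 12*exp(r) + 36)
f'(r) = (-2*exp(2*r) + 12*exp(r))/(exp(2*r) - 12*exp(r) + 36)^2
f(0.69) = 0.06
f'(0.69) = 0.06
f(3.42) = 0.00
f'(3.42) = -0.00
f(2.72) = 0.01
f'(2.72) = -0.04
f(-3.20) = 0.03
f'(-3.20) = 0.00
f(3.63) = 0.00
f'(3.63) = -0.00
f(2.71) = 0.01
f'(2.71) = -0.04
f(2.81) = 0.01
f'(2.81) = -0.03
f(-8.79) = 0.03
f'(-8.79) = 0.00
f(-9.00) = 0.03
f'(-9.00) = 0.00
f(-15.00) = 0.03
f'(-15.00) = 0.00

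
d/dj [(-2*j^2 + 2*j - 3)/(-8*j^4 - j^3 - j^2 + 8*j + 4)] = (-32*j^5 + 46*j^4 - 92*j^3 - 23*j^2 - 22*j + 32)/(64*j^8 + 16*j^7 + 17*j^6 - 126*j^5 - 79*j^4 - 24*j^3 + 56*j^2 + 64*j + 16)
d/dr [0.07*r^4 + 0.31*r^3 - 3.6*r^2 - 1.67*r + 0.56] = 0.28*r^3 + 0.93*r^2 - 7.2*r - 1.67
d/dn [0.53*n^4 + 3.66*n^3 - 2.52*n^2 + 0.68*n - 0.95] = 2.12*n^3 + 10.98*n^2 - 5.04*n + 0.68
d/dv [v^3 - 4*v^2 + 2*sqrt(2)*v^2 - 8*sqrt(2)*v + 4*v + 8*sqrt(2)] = 3*v^2 - 8*v + 4*sqrt(2)*v - 8*sqrt(2) + 4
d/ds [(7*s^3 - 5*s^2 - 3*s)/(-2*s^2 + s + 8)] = (-14*s^4 + 14*s^3 + 157*s^2 - 80*s - 24)/(4*s^4 - 4*s^3 - 31*s^2 + 16*s + 64)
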